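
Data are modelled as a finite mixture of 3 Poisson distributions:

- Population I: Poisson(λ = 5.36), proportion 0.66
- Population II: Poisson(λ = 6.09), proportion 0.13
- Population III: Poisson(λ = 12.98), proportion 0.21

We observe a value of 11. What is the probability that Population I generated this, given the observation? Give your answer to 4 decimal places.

By Bayes' theorem, P(k | x) = π_k f_k(x) / Σ_j π_j f_j(x).
Component likelihoods at x = 11:
  p_I = e^(−5.36)·5.36^11/11! = 0.0123549
  p_II = e^(−6.09)·6.09^11/11! = 0.0242539
  p_III = e^(−12.98)·12.98^11/11! = 0.101794
Prior × likelihood for each component:
  π_I·p_I = 0.66 × 0.0123549 = 0.00815422
  π_II·p_II = 0.13 × 0.0242539 = 0.003153
  π_III·p_III = 0.21 × 0.101794 = 0.0213768
Normaliser: 0.00815422 + 0.003153 + 0.0213768 = 0.032684
So the posterior for Population I is 0.00815422 / 0.032684 ≈ 0.2495.

0.2495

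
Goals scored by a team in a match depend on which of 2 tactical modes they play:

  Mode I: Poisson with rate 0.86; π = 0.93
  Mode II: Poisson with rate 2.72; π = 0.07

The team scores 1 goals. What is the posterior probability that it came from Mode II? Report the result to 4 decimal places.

Apply Bayes' rule: the posterior for each component is proportional to its prior times its likelihood at x.
Poisson probabilities:
  L_I = 0.363919
  L_II = 0.179179
Weight by the priors:
  π_I·L_I = 0.93 × 0.363919 = 0.338445
  π_II·L_II = 0.07 × 0.179179 = 0.0125426
Sum: 0.338445 + 0.0125426 = 0.350988
So the posterior for Mode II is 0.0125426 / 0.350988 ≈ 0.0357.

0.0357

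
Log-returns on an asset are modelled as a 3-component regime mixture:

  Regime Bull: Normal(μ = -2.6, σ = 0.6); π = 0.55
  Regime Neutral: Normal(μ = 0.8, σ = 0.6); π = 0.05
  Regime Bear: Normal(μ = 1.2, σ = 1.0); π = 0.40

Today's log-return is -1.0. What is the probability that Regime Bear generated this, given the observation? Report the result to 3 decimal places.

0.567

Apply Bayes' rule: the posterior for each component is proportional to its prior times its likelihood at x.
Normal densities:
  p_Bull = (1/(0.6·√(2π)))·exp(−(-1.0−-2.6)²/(2·0.6²)) = 0.664904·exp(-3.55556) = 0.0189933
  p_Neutral = (1/(0.6·√(2π)))·exp(−(-1.0−0.8)²/(2·0.6²)) = 0.664904·exp(-4.50000) = 0.00738641
  p_Bear = (1/(1.0·√(2π)))·exp(−(-1.0−1.2)²/(2·1.0²)) = 0.398942·exp(-2.42000) = 0.0354746
Prior × likelihood for each component:
  π_Bull·p_Bull = 0.55 × 0.0189933 = 0.0104463
  π_Neutral·p_Neutral = 0.05 × 0.00738641 = 0.000369321
  π_Bear·p_Bear = 0.40 × 0.0354746 = 0.0141898
Marginal: 0.0104463 + 0.000369321 + 0.0141898 = 0.0250055
So the posterior for Regime Bear is 0.0141898 / 0.0250055 ≈ 0.567.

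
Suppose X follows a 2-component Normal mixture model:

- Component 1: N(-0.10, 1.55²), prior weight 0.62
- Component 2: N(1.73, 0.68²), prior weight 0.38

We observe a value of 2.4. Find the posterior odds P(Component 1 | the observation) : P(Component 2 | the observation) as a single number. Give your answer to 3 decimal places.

0.317

The posterior odds equal the prior odds times the likelihood ratio: (w_i/w_j)·(f_i(x)/f_j(x)).
Normal densities:
  f_1 = 0.0700937
  f_2 = 0.361072
Posterior odds = (w_1·f_1) / (w_2·f_2) = (0.62·0.0700937) / (0.38·0.361072) = 0.0434581 / 0.137207 ≈ 0.317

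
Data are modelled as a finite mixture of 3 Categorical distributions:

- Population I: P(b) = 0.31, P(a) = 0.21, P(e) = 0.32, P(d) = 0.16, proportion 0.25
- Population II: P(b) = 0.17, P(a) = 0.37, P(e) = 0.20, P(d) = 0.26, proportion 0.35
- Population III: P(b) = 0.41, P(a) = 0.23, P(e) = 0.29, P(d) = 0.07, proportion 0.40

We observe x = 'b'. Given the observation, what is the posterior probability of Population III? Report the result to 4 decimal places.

The responsibility of component k is π_k f_k(x) divided by Σ_j π_j f_j(x).
Evaluate each component's likelihood at the observed value:
  f_I = 0.31
  f_II = 0.17
  f_III = 0.41
Weight by the priors:
  π_I·f_I = 0.25 × 0.31 = 0.0775
  π_II·f_II = 0.35 × 0.17 = 0.0595
  π_III·f_III = 0.40 × 0.41 = 0.164
Normaliser: 0.0775 + 0.0595 + 0.164 = 0.301
P(Population III | data) = 0.164 / 0.301 ≈ 0.5449

0.5449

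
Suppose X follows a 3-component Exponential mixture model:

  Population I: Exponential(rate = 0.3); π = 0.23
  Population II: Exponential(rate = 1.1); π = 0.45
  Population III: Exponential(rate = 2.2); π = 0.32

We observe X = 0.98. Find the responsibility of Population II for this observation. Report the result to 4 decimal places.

P(component k | x) = π_k·f_k(x) / marginal(x), where marginal(x) = Σ_j π_j·f_j(x).
Component likelihoods at x = 0.98:
  f_I = 0.3·e^(−0.3·0.98) = 0.3·e^(−0.2940) = 0.223583
  f_II = 1.1·e^(−1.1·0.98) = 1.1·e^(−1.0780) = 0.374303
  f_III = 2.2·e^(−2.2·0.98) = 2.2·e^(−2.1560) = 0.254732
Multiply by the mixture weights:
  π_I·f_I = 0.23 × 0.223583 = 0.0514241
  π_II·f_II = 0.45 × 0.374303 = 0.168436
  π_III·f_III = 0.32 × 0.254732 = 0.0815143
Evidence: 0.0514241 + 0.168436 + 0.0815143 = 0.301375
So the posterior for Population II is 0.168436 / 0.301375 ≈ 0.5589.

0.5589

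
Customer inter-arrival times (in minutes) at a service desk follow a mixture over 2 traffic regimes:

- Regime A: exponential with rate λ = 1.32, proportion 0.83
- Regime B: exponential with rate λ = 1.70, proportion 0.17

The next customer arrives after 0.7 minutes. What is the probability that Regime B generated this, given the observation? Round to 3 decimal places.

P(component k | x) = w_k·f_k(x) / marginal(x), where marginal(x) = Σ_j w_j·f_j(x).
Exponential densities:
  p_A = 1.32·e^(−1.32·0.7) = 1.32·e^(−0.9240) = 0.523945
  p_B = 1.70·e^(−1.70·0.7) = 1.70·e^(−1.1900) = 0.517176
Unnormalised posteriors:
  w_A·p_A = 0.83 × 0.523945 = 0.434874
  w_B·p_B = 0.17 × 0.517176 = 0.0879199
Sum: 0.434874 + 0.0879199 = 0.522794
P(Regime B | 0.7 minutes) ≈ 0.168

0.168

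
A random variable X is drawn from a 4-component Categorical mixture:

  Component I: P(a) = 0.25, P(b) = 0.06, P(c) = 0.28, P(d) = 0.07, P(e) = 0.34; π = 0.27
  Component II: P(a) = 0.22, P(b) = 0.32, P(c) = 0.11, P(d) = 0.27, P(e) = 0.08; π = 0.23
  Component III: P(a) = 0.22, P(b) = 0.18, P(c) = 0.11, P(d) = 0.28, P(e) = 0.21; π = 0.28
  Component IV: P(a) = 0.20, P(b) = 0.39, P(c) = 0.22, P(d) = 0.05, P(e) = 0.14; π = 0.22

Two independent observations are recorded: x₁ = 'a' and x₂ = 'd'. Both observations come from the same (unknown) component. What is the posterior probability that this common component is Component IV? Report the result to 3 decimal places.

P(component k | x) = π_k·f_k(x) / marginal(x), where marginal(x) = Σ_j π_j·f_j(x).
Since both observations come from the same component, the likelihood for component k is f_k(x₁)·f_k(x₂).
  L_I = [P(a | comp) = 0.25] × [0.07] = 0.0175
  L_II = [P(a | comp) = 0.22] × [0.27] = 0.0594
  L_III = [P(a | comp) = 0.22] × [0.28] = 0.0616
  L_IV = [P(a | comp) = 0.20] × [0.05] = 0.01
Unnormalised posteriors:
  π_I·L_I = 0.27 × 0.0175 = 0.004725
  π_II·L_II = 0.23 × 0.0594 = 0.013662
  π_III·L_III = 0.28 × 0.0616 = 0.017248
  π_IV·L_IV = 0.22 × 0.01 = 0.0022
Evidence: 0.004725 + 0.013662 + 0.017248 + 0.0022 = 0.037835
P(Component IV | data) ≈ 0.058

0.058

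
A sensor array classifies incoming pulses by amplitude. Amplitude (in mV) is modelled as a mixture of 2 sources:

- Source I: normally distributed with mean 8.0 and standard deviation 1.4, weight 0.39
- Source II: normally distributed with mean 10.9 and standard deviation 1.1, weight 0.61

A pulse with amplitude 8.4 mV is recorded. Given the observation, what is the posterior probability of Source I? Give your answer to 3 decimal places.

0.865

The responsibility of component k is w_k f_k(x) divided by Σ_j w_j f_j(x).
Component likelihoods at x = 8.4 mV:
  L_I = (1/(1.4·√(2π)))·exp(−(8.4−8.0)²/(2·1.4²)) = 0.284959·exp(-0.04082) = 0.273562
  L_II = (1/(1.1·√(2π)))·exp(−(8.4−10.9)²/(2·1.1²)) = 0.362675·exp(-2.58264) = 0.0274087
Unnormalised posteriors:
  w_I·L_I = 0.39 × 0.273562 = 0.106689
  w_II·L_II = 0.61 × 0.0274087 = 0.0167193
Sum: 0.106689 + 0.0167193 = 0.123409
So the posterior for Source I is 0.106689 / 0.123409 ≈ 0.865.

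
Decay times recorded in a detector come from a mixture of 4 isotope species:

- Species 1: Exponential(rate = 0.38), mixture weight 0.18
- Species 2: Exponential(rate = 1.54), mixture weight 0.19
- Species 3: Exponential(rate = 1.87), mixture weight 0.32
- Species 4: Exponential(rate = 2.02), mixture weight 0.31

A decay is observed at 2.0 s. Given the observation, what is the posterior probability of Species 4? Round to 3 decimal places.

0.156

The responsibility of component k is w_k f_k(x) divided by Σ_j w_j f_j(x).
Evaluate each component's likelihood at the observed value:
  L_1 = 0.38·e^(−0.38·2.0) = 0.38·e^(−0.7600) = 0.177713
  L_2 = 1.54·e^(−1.54·2.0) = 1.54·e^(−3.0800) = 0.0707773
  L_3 = 1.87·e^(−1.87·2.0) = 1.87·e^(−3.7400) = 0.0444202
  L_4 = 2.02·e^(−2.02·2.0) = 2.02·e^(−4.0400) = 0.0355469
Weight by the priors:
  w_1·L_1 = 0.18 × 0.177713 = 0.0319884
  w_2·L_2 = 0.19 × 0.0707773 = 0.0134477
  w_3·L_3 = 0.32 × 0.0444202 = 0.0142145
  w_4·L_4 = 0.31 × 0.0355469 = 0.0110195
Marginal: 0.0319884 + 0.0134477 + 0.0142145 + 0.0110195 = 0.0706701
So the posterior for Species 4 is 0.0110195 / 0.0706701 ≈ 0.156.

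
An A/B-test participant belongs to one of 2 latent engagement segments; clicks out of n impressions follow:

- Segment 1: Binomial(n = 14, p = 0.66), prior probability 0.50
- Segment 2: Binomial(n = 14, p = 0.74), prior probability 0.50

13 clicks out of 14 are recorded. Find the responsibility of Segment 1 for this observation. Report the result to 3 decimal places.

0.228

By Bayes' theorem, P(k | x) = π_k f_k(x) / Σ_j π_j f_j(x).
Evaluate each component's likelihood at the observed value:
  p_1 = 0.0214624
  p_2 = 0.0726296
Unnormalised posteriors:
  π_1·p_1 = 0.50 × 0.0214624 = 0.0107312
  π_2·p_2 = 0.50 × 0.0726296 = 0.0363148
Normaliser: 0.0107312 + 0.0363148 = 0.047046
Responsibility of Segment 1: 0.0107312 / 0.047046 ≈ 0.228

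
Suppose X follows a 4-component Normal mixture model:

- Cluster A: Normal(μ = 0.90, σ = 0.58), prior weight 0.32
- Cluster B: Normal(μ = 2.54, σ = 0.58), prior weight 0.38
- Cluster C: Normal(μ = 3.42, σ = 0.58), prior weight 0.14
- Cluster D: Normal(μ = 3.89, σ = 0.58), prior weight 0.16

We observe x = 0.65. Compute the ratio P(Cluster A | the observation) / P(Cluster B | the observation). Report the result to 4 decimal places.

Since P(k|x) ∝ w_k f_k(x), the posterior odds are w_i f_i(x) / (w_j f_j(x)).
Normal densities:
  p_A = (1/(0.58·√(2π)))·exp(−(0.65−0.90)²/(2·0.58²)) = 0.687832·exp(-0.09290) = 0.626813
  p_B = (1/(0.58·√(2π)))·exp(−(0.65−2.54)²/(2·0.58²)) = 0.687832·exp(-5.30930) = 0.00340158
  p_C = (1/(0.58·√(2π)))·exp(−(0.65−3.42)²/(2·0.58²)) = 0.687832·exp(-11.40443) = 7.66657e-06
  p_D = (1/(0.58·√(2π)))·exp(−(0.65−3.89)²/(2·0.58²)) = 0.687832·exp(-15.60285) = 1.15146e-07
0.20058 / 0.0012926 ≈ 155.1758

155.1758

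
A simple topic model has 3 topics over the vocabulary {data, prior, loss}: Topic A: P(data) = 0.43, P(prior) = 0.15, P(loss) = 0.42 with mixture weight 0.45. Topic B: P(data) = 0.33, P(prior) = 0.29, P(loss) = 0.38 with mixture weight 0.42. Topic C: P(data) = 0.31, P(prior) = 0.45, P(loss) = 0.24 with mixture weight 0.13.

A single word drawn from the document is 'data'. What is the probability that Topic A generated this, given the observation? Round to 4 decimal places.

P(component k | x) = π_k·f_k(x) / marginal(x), where marginal(x) = Σ_j π_j·f_j(x).
Component likelihoods at x = 'data':
  p_A = 0.43
  p_B = 0.33
  p_C = 0.31
Multiply by the mixture weights:
  π_A·p_A = 0.45 × 0.43 = 0.1935
  π_B·p_B = 0.42 × 0.33 = 0.1386
  π_C·p_C = 0.13 × 0.31 = 0.0403
Denominator: 0.1935 + 0.1386 + 0.0403 = 0.3724
Responsibility of Topic A: 0.1935 / 0.3724 ≈ 0.5196

0.5196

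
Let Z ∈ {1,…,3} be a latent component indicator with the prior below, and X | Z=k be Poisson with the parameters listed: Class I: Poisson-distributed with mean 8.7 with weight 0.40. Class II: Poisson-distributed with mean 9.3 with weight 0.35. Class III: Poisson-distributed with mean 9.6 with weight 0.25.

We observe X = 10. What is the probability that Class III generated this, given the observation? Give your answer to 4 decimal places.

The responsibility of component k is P(Z=k) f_k(x) divided by Σ_j P(Z=j) f_j(x).
Component likelihoods at x = 10:
  f_I = 0.114043
  f_II = 0.121935
  f_III = 0.124086
Multiply by the mixture weights:
  P(Z=I)·f_I = 0.40 × 0.114043 = 0.0456171
  P(Z=II)·f_II = 0.35 × 0.121935 = 0.0426772
  P(Z=III)·f_III = 0.25 × 0.124086 = 0.0310215
Marginal: 0.0456171 + 0.0426772 + 0.0310215 = 0.119316
So the posterior for Class III is 0.0310215 / 0.119316 ≈ 0.2600.

0.2600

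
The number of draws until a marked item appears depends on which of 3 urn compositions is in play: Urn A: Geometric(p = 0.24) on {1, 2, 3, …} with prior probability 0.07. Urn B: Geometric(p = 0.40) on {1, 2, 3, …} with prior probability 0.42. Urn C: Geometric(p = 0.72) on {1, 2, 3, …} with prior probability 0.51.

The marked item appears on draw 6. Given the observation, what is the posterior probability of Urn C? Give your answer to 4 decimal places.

0.0352

By Bayes' theorem, P(k | x) = P(Z=k) f_k(x) / Σ_j P(Z=j) f_j(x).
Geometric probabilities:
  f_A = 0.0608526
  f_B = 0.031104
  f_C = 0.00123915
Weight by the priors:
  P(Z=A)·f_A = 0.07 × 0.0608526 = 0.00425968
  P(Z=B)·f_B = 0.42 × 0.031104 = 0.0130637
  P(Z=C)·f_C = 0.51 × 0.00123915 = 0.000631965
Marginal: 0.00425968 + 0.0130637 + 0.000631965 = 0.0179553
P(Urn C | 6) = 0.000631965 / 0.0179553 ≈ 0.0352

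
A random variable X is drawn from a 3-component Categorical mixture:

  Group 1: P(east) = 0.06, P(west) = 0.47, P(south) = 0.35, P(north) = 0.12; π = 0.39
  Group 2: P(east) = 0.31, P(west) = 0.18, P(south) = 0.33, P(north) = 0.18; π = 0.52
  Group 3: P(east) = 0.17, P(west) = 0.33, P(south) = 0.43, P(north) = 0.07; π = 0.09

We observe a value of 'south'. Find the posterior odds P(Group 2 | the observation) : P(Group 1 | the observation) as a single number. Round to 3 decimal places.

Since P(k|x) ∝ π_k f_k(x), the posterior odds are π_i f_i(x) / (π_j f_j(x)).
Categorical probabilities:
  f_1 = 0.35
  f_2 = 0.33
  f_3 = 0.43
Posterior odds = (π_2·f_2) / (π_1·f_1) = (0.52·0.33) / (0.39·0.35) = 0.1716 / 0.1365 ≈ 1.257

1.257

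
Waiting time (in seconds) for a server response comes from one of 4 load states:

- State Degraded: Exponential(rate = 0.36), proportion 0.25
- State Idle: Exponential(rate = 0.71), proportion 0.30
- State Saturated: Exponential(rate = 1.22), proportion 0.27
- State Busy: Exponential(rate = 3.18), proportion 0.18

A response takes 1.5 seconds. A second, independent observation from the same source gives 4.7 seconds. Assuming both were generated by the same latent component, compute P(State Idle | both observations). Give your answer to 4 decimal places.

The responsibility of component k is π_k f_k(x) divided by Σ_j π_j f_j(x).
Since both observations come from the same component, the likelihood for component k is f_k(x₁)·f_k(x₂).
  p_Degraded = [0.36·e^(−0.36·1.5) = 0.36·e^(−0.5400) = 0.209789] × [0.0662943] = 0.0139078
  p_Idle = [0.71·e^(−0.71·1.5) = 0.71·e^(−1.0650) = 0.244757] × [0.0252358] = 0.00617664
  p_Saturated = [1.22·e^(−1.22·1.5) = 1.22·e^(−1.8300) = 0.195705] × [0.00394562] = 0.000772176
  p_Busy = [3.18·e^(−3.18·1.5) = 3.18·e^(−4.7700) = 0.0269676] × [1.02674e-06] = 2.76888e-08
Weight by the priors:
  π_Degraded·p_Degraded = 0.25 × 0.0139078 = 0.00347696
  π_Idle·p_Idle = 0.30 × 0.00617664 = 0.00185299
  π_Saturated·p_Saturated = 0.27 × 0.000772176 = 0.000208487
  π_Busy·p_Busy = 0.18 × 2.76888e-08 = 4.98399e-09
Denominator: 0.00347696 + 0.00185299 + 0.000208487 + 4.98399e-09 = 0.00553845
So the posterior for State Idle is 0.00185299 / 0.00553845 ≈ 0.3346.

0.3346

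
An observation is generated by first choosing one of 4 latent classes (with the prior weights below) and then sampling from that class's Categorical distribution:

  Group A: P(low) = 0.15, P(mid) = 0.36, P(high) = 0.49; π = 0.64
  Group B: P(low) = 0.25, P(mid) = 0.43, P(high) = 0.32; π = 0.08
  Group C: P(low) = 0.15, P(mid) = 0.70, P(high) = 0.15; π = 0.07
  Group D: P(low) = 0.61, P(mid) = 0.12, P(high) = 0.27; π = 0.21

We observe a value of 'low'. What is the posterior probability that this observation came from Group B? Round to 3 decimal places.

Posterior ∝ prior × likelihood, so P(k | x) ∝ w_k f_k(x); normalise over all components.
Categorical probabilities:
  L_A = P(low | comp) = 0.15
  L_B = P(low | comp) = 0.25
  L_C = P(low | comp) = 0.15
  L_D = P(low | comp) = 0.61
Unnormalised posteriors:
  w_A·L_A = 0.64 × 0.15 = 0.096
  w_B·L_B = 0.08 × 0.25 = 0.02
  w_C·L_C = 0.07 × 0.15 = 0.0105
  w_D·L_D = 0.21 × 0.61 = 0.1281
Sum: 0.096 + 0.02 + 0.0105 + 0.1281 = 0.2546
So the posterior for Group B is 0.02 / 0.2546 ≈ 0.079.

0.079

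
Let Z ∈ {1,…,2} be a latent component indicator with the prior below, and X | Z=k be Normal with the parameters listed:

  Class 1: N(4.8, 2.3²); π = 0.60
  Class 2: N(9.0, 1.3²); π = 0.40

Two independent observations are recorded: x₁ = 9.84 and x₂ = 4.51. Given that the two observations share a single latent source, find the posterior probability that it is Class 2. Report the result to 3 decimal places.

0.046

Apply Bayes' rule: the posterior for each component is proportional to its prior times its likelihood at x.
Since both observations come from the same component, the likelihood for component k is f_k(x₁)·f_k(x₂).
  f_1 = [(1/(2.3·√(2π)))·exp(−(9.84−4.8)²/(2·2.3²)) = 0.173453·exp(-2.40091) = 0.015721] × [0.17208] = 0.00270528
  f_2 = [(1/(1.3·√(2π)))·exp(−(9.84−9.0)²/(2·1.3²)) = 0.306879·exp(-0.20876) = 0.24906] × [0.000788144] = 0.000196295
Prior × likelihood for each component:
  w_1·f_1 = 0.60 × 0.00270528 = 0.00162317
  w_2·f_2 = 0.40 × 0.000196295 = 7.85182e-05
Evidence: 0.00162317 + 7.85182e-05 = 0.00170168
P(Class 2 | x₁,x₂) ≈ 0.046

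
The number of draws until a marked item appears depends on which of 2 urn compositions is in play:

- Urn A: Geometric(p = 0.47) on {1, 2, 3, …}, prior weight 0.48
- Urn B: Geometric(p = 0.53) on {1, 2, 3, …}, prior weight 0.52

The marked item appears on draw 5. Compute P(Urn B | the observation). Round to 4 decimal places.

0.4304

By Bayes' theorem, P(k | x) = π_k f_k(x) / Σ_j π_j f_j(x).
Component likelihoods at x = 5:
  p_A = 0.47·(1−0.47)^4 = 0.47·0.0789048 = 0.0370853
  p_B = 0.53·(1−0.53)^4 = 0.53·0.0487968 = 0.0258623
Prior × likelihood for each component:
  π_A·p_A = 0.48 × 0.0370853 = 0.0178009
  π_B·p_B = 0.52 × 0.0258623 = 0.0134484
Normaliser: 0.0178009 + 0.0134484 = 0.0312493
So the posterior for Urn B is 0.0134484 / 0.0312493 ≈ 0.4304.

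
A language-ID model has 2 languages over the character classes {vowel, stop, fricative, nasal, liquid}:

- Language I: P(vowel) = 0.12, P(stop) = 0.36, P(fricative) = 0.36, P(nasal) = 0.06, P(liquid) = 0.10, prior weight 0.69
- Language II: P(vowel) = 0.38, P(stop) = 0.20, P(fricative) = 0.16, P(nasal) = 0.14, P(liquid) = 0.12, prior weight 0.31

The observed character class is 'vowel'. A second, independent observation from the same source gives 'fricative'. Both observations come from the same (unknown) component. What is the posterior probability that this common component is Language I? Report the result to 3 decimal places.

Apply Bayes' rule: the posterior for each component is proportional to its prior times its likelihood at x.
Since both observations come from the same component, the likelihood for component k is f_k(x₁)·f_k(x₂).
  L_I = [P(vowel | comp) = 0.12] × [0.36] = 0.0432
  L_II = [P(vowel | comp) = 0.38] × [0.16] = 0.0608
Weight by the priors:
  P(Z=I)·L_I = 0.69 × 0.0432 = 0.029808
  P(Z=II)·L_II = 0.31 × 0.0608 = 0.018848
Evidence: 0.029808 + 0.018848 = 0.048656
P(Language I | x₁,x₂) = 0.029808 / 0.048656 ≈ 0.613

0.613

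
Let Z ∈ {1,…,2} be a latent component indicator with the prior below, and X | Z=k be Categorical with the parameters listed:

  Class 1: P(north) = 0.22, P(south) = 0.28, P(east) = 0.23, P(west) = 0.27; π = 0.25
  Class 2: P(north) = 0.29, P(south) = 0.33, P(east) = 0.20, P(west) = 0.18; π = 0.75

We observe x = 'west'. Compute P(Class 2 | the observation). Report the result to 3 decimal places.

Posterior ∝ prior × likelihood, so P(k | x) ∝ π_k f_k(x); normalise over all components.
Categorical probabilities:
  f_1 = 0.27
  f_2 = 0.18
Prior × likelihood for each component:
  π_1·f_1 = 0.25 × 0.27 = 0.0675
  π_2·f_2 = 0.75 × 0.18 = 0.135
Normaliser: 0.0675 + 0.135 = 0.2025
Responsibility of Class 2: 0.135 / 0.2025 ≈ 0.667

0.667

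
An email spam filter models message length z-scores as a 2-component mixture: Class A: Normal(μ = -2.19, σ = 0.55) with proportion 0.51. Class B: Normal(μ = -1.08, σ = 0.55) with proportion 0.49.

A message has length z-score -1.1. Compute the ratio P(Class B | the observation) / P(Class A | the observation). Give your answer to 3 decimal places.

The posterior odds equal the prior odds times the likelihood ratio: (w_i/w_j)·(f_i(x)/f_j(x)).
Normal densities:
  f_A = (1/(0.55·√(2π)))·exp(−(-1.1−-2.19)²/(2·0.55²)) = 0.725350·exp(-1.96380) = 0.101784
  f_B = (1/(0.55·√(2π)))·exp(−(-1.1−-1.08)²/(2·0.55²)) = 0.725350·exp(-0.00066) = 0.72487
0.355186 / 0.0519098 ≈ 6.842

6.842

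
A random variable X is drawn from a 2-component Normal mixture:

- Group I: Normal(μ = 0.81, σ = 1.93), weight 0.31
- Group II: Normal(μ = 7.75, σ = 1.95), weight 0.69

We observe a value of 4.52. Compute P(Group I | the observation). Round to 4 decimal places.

P(component k | x) = w_k·f_k(x) / marginal(x), where marginal(x) = Σ_j w_j·f_j(x).
Component likelihoods at x = 4.52:
  p_I = (1/(1.93·√(2π)))·exp(−(4.52−0.81)²/(2·1.93²)) = 0.206706·exp(-1.84758) = 0.0325806
  p_II = (1/(1.95·√(2π)))·exp(−(4.52−7.75)²/(2·1.95²)) = 0.204586·exp(-1.37185) = 0.0518907
Prior × likelihood for each component:
  w_I·p_I = 0.31 × 0.0325806 = 0.0101
  w_II·p_II = 0.69 × 0.0518907 = 0.0358046
Denominator: 0.0101 + 0.0358046 = 0.0459046
Responsibility of Group I: 0.0101 / 0.0459046 ≈ 0.2200

0.2200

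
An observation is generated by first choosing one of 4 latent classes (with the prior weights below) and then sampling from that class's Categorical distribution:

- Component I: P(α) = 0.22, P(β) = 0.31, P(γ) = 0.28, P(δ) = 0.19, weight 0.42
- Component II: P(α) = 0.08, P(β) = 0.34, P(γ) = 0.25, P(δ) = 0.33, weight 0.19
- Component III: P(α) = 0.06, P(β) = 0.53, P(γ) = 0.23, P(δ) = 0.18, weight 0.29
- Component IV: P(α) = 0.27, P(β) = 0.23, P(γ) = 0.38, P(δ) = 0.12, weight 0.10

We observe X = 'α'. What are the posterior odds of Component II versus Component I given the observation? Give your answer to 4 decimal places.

Posterior odds = (π_i f_i(x)) / (π_j f_j(x)); the normalising sum cancels.
Component likelihoods at x = 'α':
  f_I = P(α | comp) = 0.22
  f_II = P(α | comp) = 0.08
  f_III = P(α | comp) = 0.06
  f_IV = P(α | comp) = 0.27
0.0152 / 0.0924 ≈ 0.1645

0.1645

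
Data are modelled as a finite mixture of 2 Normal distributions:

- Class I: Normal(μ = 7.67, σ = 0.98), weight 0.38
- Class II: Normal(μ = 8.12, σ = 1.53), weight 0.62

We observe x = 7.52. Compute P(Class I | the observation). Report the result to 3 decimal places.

P(component k | x) = P(Z=k)·f_k(x) / marginal(x), where marginal(x) = Σ_j P(Z=j)·f_j(x).
Normal densities:
  L_I = 0.402343
  L_II = 0.241448
Multiply by the mixture weights:
  P(Z=I)·L_I = 0.38 × 0.402343 = 0.15289
  P(Z=II)·L_II = 0.62 × 0.241448 = 0.149698
Sum: 0.15289 + 0.149698 = 0.302588
Responsibility of Class I: 0.15289 / 0.302588 ≈ 0.505

0.505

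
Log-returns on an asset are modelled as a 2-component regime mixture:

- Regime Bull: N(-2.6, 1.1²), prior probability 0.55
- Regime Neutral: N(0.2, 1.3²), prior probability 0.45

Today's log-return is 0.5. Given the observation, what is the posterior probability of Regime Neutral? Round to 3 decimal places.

0.973

P(component k | x) = π_k·f_k(x) / marginal(x), where marginal(x) = Σ_j π_j·f_j(x).
Normal densities:
  f_Bull = (1/(1.1·√(2π)))·exp(−(0.5−-2.6)²/(2·1.1²)) = 0.362675·exp(-3.97107) = 0.00683757
  f_Neutral = (1/(1.3·√(2π)))·exp(−(0.5−0.2)²/(2·1.3²)) = 0.306879·exp(-0.02663) = 0.298815
Prior × likelihood for each component:
  π_Bull·f_Bull = 0.55 × 0.00683757 = 0.00376066
  π_Neutral·f_Neutral = 0.45 × 0.298815 = 0.134467
Evidence: 0.00376066 + 0.134467 = 0.138227
P(Regime Neutral | x) = 0.134467 / 0.138227 ≈ 0.973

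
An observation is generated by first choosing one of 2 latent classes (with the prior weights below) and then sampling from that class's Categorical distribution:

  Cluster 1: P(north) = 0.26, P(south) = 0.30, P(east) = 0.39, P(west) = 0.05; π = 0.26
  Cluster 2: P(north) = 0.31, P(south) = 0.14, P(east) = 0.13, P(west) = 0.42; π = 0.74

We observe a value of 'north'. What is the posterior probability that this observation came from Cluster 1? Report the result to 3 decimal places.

0.228

By Bayes' theorem, P(k | x) = P(Z=k) f_k(x) / Σ_j P(Z=j) f_j(x).
Evaluate each component's likelihood at the observed value:
  L_1 = P(north | comp) = 0.26
  L_2 = P(north | comp) = 0.31
Multiply by the mixture weights:
  P(Z=1)·L_1 = 0.26 × 0.26 = 0.0676
  P(Z=2)·L_2 = 0.74 × 0.31 = 0.2294
Normaliser: 0.0676 + 0.2294 = 0.297
P(Cluster 1 | data) = 0.0676 / 0.297 ≈ 0.228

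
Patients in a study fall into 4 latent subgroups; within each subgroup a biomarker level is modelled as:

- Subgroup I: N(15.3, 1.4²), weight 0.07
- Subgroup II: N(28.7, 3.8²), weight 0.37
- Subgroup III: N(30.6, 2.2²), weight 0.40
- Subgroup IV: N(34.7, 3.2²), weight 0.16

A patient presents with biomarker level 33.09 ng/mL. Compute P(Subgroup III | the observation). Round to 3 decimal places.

0.505

The responsibility of component k is π_k f_k(x) divided by Σ_j π_j f_j(x).
Component likelihoods at x = 33.09 ng/mL:
  p_I = 2.46431e-36
  p_II = 0.053866
  p_III = 0.0955694
  p_IV = 0.109848
Unnormalised posteriors:
  π_I·p_I = 0.07 × 2.46431e-36 = 1.72502e-37
  π_II·p_II = 0.37 × 0.053866 = 0.0199304
  π_III·p_III = 0.40 × 0.0955694 = 0.0382278
  π_IV·p_IV = 0.16 × 0.109848 = 0.0175757
Denominator: 1.72502e-37 + 0.0199304 + 0.0382278 + 0.0175757 = 0.0757339
So the posterior for Subgroup III is 0.0382278 / 0.0757339 ≈ 0.505.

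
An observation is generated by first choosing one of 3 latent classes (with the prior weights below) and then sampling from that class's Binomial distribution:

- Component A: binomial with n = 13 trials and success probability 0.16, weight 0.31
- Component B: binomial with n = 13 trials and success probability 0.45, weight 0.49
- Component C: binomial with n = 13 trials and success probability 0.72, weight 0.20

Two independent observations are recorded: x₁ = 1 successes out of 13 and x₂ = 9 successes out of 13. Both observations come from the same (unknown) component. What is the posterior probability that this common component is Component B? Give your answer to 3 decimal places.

The responsibility of component k is π_k f_k(x) divided by Σ_j π_j f_j(x).
Since both observations come from the same component, the likelihood for component k is f_k(x₁)·f_k(x₂).
  f_A = [C(13,1)·0.16^1·0.84^12 = 13·0.16·0.12341 = 0.256693] × [2.44626e-05] = 6.27939e-06
  f_B = [C(13,1)·0.45^1·0.55^12 = 13·0.45·0.000766218 = 0.00448237] × [0.0495073] = 0.00022191
  f_C = [C(13,1)·0.72^1·0.28^12 = 13·0.72·2.32218e-07 = 2.17356e-06] × [0.228523] = 4.9671e-07
Multiply by the mixture weights:
  π_A·f_A = 0.31 × 6.27939e-06 = 1.94661e-06
  π_B·f_B = 0.49 × 0.00022191 = 0.000108736
  π_C·f_C = 0.20 × 4.9671e-07 = 9.9342e-08
Normaliser: 1.94661e-06 + 0.000108736 + 9.9342e-08 = 0.000110782
Responsibility of Component B: 0.000108736 / 0.000110782 ≈ 0.982

0.982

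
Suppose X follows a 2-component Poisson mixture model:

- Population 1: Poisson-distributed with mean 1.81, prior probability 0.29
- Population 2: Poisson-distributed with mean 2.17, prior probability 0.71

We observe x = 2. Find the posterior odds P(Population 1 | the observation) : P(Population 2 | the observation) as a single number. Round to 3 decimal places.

Only the two components matter; the odds are (π_i f_i(x)) / (π_j f_j(x)).
Evaluate each component's likelihood at the observed value:
  L_1 = e^(−1.81)·1.81^2/2! = 0.268074
  L_2 = e^(−2.17)·2.17^2/2! = 0.268825
Odds = (0.29/0.71) × (0.268074/0.268825) = 0.408451 × 0.997203 ≈ 0.407

0.407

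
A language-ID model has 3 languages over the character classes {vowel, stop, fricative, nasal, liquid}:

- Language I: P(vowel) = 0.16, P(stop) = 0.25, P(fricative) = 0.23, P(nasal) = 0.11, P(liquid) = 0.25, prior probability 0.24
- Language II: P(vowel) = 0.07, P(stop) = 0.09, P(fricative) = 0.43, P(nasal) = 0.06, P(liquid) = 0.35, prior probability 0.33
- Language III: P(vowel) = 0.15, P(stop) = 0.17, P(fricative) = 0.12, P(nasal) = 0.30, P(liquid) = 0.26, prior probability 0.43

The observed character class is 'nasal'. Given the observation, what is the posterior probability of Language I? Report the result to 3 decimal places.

Posterior ∝ prior × likelihood, so P(k | x) ∝ P(Z=k) f_k(x); normalise over all components.
Categorical probabilities:
  f_I = P(nasal | comp) = 0.11
  f_II = P(nasal | comp) = 0.06
  f_III = P(nasal | comp) = 0.30
Multiply by the mixture weights:
  P(Z=I)·f_I = 0.24 × 0.11 = 0.0264
  P(Z=II)·f_II = 0.33 × 0.06 = 0.0198
  P(Z=III)·f_III = 0.43 × 0.3 = 0.129
Marginal: 0.0264 + 0.0198 + 0.129 = 0.1752
P(Language I | 'nasal') ≈ 0.151

0.151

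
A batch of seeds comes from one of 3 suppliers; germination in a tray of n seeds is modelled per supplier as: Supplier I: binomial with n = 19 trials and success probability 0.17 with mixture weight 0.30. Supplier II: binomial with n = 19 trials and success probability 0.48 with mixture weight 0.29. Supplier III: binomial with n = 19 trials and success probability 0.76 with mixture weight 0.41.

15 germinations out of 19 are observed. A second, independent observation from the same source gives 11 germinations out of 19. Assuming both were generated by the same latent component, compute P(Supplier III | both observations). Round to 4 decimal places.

0.9533

By Bayes' theorem, P(k | x) = w_k f_k(x) / Σ_j w_j f_j(x).
Since both observations come from the same component, the likelihood for component k is f_k(x₁)·f_k(x₂).
  L_I = [C(19,15)·0.17^15·0.83^4 = 3876·2.86242e-12·0.474583 = 5.26538e-09] × [5.8342e-05] = 3.07193e-13
  L_II = [C(19,15)·0.48^15·0.52^4 = 3876·1.65432e-05·0.0731162 = 0.0046883] × [0.125921] = 0.000590357
  L_III = [C(19,15)·0.76^15·0.24^4 = 3876·0.0163006·0.00331776 = 0.20962] × [0.0406497] = 0.008521
Multiply by the mixture weights:
  w_I·L_I = 0.30 × 3.07193e-13 = 9.21579e-14
  w_II·L_II = 0.29 × 0.000590357 = 0.000171203
  w_III·L_III = 0.41 × 0.008521 = 0.00349361
Sum: 9.21579e-14 + 0.000171203 + 0.00349361 = 0.00366481
P(Supplier III | x) = 0.00349361 / 0.00366481 ≈ 0.9533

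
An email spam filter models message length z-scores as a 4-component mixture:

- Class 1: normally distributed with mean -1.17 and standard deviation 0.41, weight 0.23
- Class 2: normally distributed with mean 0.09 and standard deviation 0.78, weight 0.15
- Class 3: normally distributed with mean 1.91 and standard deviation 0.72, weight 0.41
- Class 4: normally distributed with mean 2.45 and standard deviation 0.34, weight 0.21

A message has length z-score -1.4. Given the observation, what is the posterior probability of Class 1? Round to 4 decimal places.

P(component k | x) = w_k·f_k(x) / marginal(x), where marginal(x) = Σ_j w_j·f_j(x).
Normal densities:
  L_1 = (1/(0.41·√(2π)))·exp(−(-1.4−-1.17)²/(2·0.41²)) = 0.973030·exp(-0.15735) = 0.831364
  L_2 = (1/(0.78·√(2π)))·exp(−(-1.4−0.09)²/(2·0.78²)) = 0.511464·exp(-1.82454) = 0.0824951
  L_3 = (1/(0.72·√(2π)))·exp(−(-1.4−1.91)²/(2·0.72²)) = 0.554087·exp(-10.56723) = 1.42656e-05
  L_4 = (1/(0.34·√(2π)))·exp(−(-1.4−2.45)²/(2·0.34²)) = 1.173360·exp(-64.11116) = 1.68387e-28
Multiply by the mixture weights:
  w_1·L_1 = 0.23 × 0.831364 = 0.191214
  w_2·L_2 = 0.15 × 0.0824951 = 0.0123743
  w_3·L_3 = 0.41 × 1.42656e-05 = 5.84889e-06
  w_4·L_4 = 0.21 × 1.68387e-28 = 3.53613e-29
Sum: 0.191214 + 0.0123743 + 5.84889e-06 + 3.53613e-29 = 0.203594
P(Class 1 | x) ≈ 0.9392

0.9392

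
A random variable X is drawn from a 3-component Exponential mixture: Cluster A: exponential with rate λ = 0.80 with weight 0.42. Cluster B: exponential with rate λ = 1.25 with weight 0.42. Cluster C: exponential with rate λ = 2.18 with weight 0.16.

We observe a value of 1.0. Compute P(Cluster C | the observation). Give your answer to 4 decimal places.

P(component k | x) = π_k·f_k(x) / marginal(x), where marginal(x) = Σ_j π_j·f_j(x).
Component likelihoods at x = 1.0:
  f_A = 0.80·e^(−0.80·1.0) = 0.80·e^(−0.8000) = 0.359463
  f_B = 1.25·e^(−1.25·1.0) = 1.25·e^(−1.2500) = 0.358131
  f_C = 2.18·e^(−2.18·1.0) = 2.18·e^(−2.1800) = 0.246431
Weight by the priors:
  π_A·f_A = 0.42 × 0.359463 = 0.150975
  π_B·f_B = 0.42 × 0.358131 = 0.150415
  π_C·f_C = 0.16 × 0.246431 = 0.0394289
Marginal: 0.150975 + 0.150415 + 0.0394289 = 0.340818
So the posterior for Cluster C is 0.0394289 / 0.340818 ≈ 0.1157.

0.1157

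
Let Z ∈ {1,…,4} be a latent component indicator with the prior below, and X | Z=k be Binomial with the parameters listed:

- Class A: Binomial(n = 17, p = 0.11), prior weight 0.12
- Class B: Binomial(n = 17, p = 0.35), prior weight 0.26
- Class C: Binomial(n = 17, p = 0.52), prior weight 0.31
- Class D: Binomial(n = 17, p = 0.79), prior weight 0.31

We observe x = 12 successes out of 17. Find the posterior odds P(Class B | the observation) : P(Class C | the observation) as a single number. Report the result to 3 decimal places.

Since P(k|x) ∝ P(Z=k) f_k(x), the posterior odds are P(Z=i) f_i(x) / (P(Z=j) f_j(x)).
Binomial probabilities:
  f_A = C(17,12)·0.11^12·0.89^5 = 6188·3.13843e-12·0.558406 = 1.08446e-08
  f_B = C(17,12)·0.35^12·0.65^5 = 6188·3.37922e-06·0.116029 = 0.00242624
  f_C = C(17,12)·0.52^12·0.48^5 = 6188·0.000390877·0.0254804 = 0.0616306
  f_D = C(17,12)·0.79^12·0.21^5 = 6188·0.0590915·0.00040841 = 0.149339
Posterior odds = (P(Z=B)·f_B) / (P(Z=C)·f_C) = (0.26·0.00242624) / (0.31·0.0616306) = 0.000630822 / 0.0191055 ≈ 0.033

0.033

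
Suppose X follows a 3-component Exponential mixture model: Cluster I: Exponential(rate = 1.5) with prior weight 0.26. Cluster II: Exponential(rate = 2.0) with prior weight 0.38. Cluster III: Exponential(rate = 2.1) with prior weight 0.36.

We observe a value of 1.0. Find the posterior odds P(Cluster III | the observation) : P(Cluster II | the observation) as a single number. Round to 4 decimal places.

0.9001

Only the two components matter; the odds are (w_i f_i(x)) / (w_j f_j(x)).
Exponential densities:
  p_I = 1.5·e^(−1.5·1.0) = 1.5·e^(−1.5000) = 0.334695
  p_II = 2.0·e^(−2.0·1.0) = 2.0·e^(−2.0000) = 0.270671
  p_III = 2.1·e^(−2.1·1.0) = 2.1·e^(−2.1000) = 0.257158
0.0925771 / 0.102855 ≈ 0.9001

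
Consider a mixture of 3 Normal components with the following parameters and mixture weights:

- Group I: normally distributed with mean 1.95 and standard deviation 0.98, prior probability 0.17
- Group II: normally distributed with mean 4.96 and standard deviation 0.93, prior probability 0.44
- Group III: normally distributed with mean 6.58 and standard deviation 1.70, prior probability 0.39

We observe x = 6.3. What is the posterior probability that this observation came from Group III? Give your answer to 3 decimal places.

0.575

P(component k | x) = w_k·f_k(x) / marginal(x), where marginal(x) = Σ_j w_j·f_j(x).
Normal densities:
  p_I = (1/(0.98·√(2π)))·exp(−(6.3−1.95)²/(2·0.98²)) = 0.407084·exp(-9.85136) = 2.14433e-05
  p_II = (1/(0.93·√(2π)))·exp(−(6.3−4.96)²/(2·0.93²)) = 0.428970·exp(-1.03804) = 0.151919
  p_III = (1/(1.70·√(2π)))·exp(−(6.3−6.58)²/(2·1.70²)) = 0.234672·exp(-0.01356) = 0.23151
Weight by the priors:
  w_I·p_I = 0.17 × 2.14433e-05 = 3.64536e-06
  w_II·p_II = 0.44 × 0.151919 = 0.0668444
  w_III·p_III = 0.39 × 0.23151 = 0.090289
Evidence: 3.64536e-06 + 0.0668444 + 0.090289 = 0.157137
So the posterior for Group III is 0.090289 / 0.157137 ≈ 0.575.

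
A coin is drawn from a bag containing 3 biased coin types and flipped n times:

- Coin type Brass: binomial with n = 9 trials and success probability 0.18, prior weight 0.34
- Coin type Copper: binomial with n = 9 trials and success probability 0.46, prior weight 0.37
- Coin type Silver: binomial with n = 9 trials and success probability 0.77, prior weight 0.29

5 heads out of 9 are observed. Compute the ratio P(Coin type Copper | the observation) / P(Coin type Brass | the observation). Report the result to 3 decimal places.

Only the two components matter; the odds are (w_i f_i(x)) / (w_j f_j(x)).
Evaluate each component's likelihood at the observed value:
  p_Brass = 0.0107644
  p_Copper = 0.220666
  p_Silver = 0.0954411
Posterior odds = (w_Copper·p_Copper) / (w_Brass·p_Brass) = (0.37·0.220666) / (0.34·0.0107644) = 0.0816463 / 0.00365988 ≈ 22.308

22.308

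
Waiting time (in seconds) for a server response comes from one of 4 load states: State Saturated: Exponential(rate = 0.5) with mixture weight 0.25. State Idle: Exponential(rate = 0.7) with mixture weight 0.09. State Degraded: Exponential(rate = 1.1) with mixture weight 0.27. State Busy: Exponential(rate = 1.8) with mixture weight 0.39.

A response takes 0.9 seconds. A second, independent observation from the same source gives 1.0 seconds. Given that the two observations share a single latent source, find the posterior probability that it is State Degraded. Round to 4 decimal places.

P(component k | x) = π_k·f_k(x) / marginal(x), where marginal(x) = Σ_j π_j·f_j(x).
Since both observations come from the same component, the likelihood for component k is f_k(x₁)·f_k(x₂).
  L_Saturated = [0.5·e^(−0.5·0.9) = 0.5·e^(−0.4500) = 0.318814] × [0.303265] = 0.0966853
  L_Idle = [0.7·e^(−0.7·0.9) = 0.7·e^(−0.6300) = 0.372814] × [0.34761] = 0.129594
  L_Degraded = [1.1·e^(−1.1·0.9) = 1.1·e^(−0.9900) = 0.408734] × [0.366158] = 0.149661
  L_Busy = [1.8·e^(−1.8·0.9) = 1.8·e^(−1.6200) = 0.356218] × [0.297538] = 0.105988
Multiply by the mixture weights:
  π_Saturated·L_Saturated = 0.25 × 0.0966853 = 0.0241713
  π_Idle·L_Idle = 0.09 × 0.129594 = 0.0116634
  π_Degraded·L_Degraded = 0.27 × 0.149661 = 0.0404086
  π_Busy·L_Busy = 0.39 × 0.105988 = 0.0413354
Denominator: 0.0241713 + 0.0116634 + 0.0404086 + 0.0413354 = 0.117579
P(State Degraded | x) ≈ 0.3437

0.3437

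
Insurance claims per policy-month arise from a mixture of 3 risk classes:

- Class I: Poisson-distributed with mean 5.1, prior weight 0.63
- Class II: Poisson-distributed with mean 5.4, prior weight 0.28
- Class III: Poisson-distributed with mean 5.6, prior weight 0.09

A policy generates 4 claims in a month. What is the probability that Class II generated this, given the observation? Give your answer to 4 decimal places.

0.2688

Posterior ∝ prior × likelihood, so P(k | x) ∝ π_k f_k(x); normalise over all components.
Evaluate each component's likelihood at the observed value:
  p_I = e^(−5.1)·5.1^4/4! = 0.171857
  p_II = e^(−5.4)·5.4^4/4! = 0.16002
  p_III = e^(−5.6)·5.6^4/4! = 0.151528
Unnormalised posteriors:
  π_I·p_I = 0.63 × 0.171857 = 0.10827
  π_II·p_II = 0.28 × 0.16002 = 0.0448055
  π_III·p_III = 0.09 × 0.151528 = 0.0136375
Evidence: 0.10827 + 0.0448055 + 0.0136375 = 0.166713
P(Class II | the observation) ≈ 0.2688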